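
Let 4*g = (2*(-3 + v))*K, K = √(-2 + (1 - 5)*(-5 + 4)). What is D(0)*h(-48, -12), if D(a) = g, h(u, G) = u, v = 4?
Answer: -24*√2 ≈ -33.941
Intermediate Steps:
K = √2 (K = √(-2 - 4*(-1)) = √(-2 + 4) = √2 ≈ 1.4142)
g = √2/2 (g = ((2*(-3 + 4))*√2)/4 = ((2*1)*√2)/4 = (2*√2)/4 = √2/2 ≈ 0.70711)
D(a) = √2/2
D(0)*h(-48, -12) = (√2/2)*(-48) = -24*√2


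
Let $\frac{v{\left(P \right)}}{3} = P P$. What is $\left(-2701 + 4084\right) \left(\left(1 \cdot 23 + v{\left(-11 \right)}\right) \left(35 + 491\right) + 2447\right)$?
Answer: $284182989$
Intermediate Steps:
$v{\left(P \right)} = 3 P^{2}$ ($v{\left(P \right)} = 3 P P = 3 P^{2}$)
$\left(-2701 + 4084\right) \left(\left(1 \cdot 23 + v{\left(-11 \right)}\right) \left(35 + 491\right) + 2447\right) = \left(-2701 + 4084\right) \left(\left(1 \cdot 23 + 3 \left(-11\right)^{2}\right) \left(35 + 491\right) + 2447\right) = 1383 \left(\left(23 + 3 \cdot 121\right) 526 + 2447\right) = 1383 \left(\left(23 + 363\right) 526 + 2447\right) = 1383 \left(386 \cdot 526 + 2447\right) = 1383 \left(203036 + 2447\right) = 1383 \cdot 205483 = 284182989$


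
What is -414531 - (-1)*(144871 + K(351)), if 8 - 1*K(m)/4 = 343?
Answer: -271000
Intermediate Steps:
K(m) = -1340 (K(m) = 32 - 4*343 = 32 - 1372 = -1340)
-414531 - (-1)*(144871 + K(351)) = -414531 - (-1)*(144871 - 1340) = -414531 - (-1)*143531 = -414531 - 1*(-143531) = -414531 + 143531 = -271000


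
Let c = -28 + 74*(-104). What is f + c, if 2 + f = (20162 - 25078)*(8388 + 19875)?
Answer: -138948634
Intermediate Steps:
f = -138940910 (f = -2 + (20162 - 25078)*(8388 + 19875) = -2 - 4916*28263 = -2 - 138940908 = -138940910)
c = -7724 (c = -28 - 7696 = -7724)
f + c = -138940910 - 7724 = -138948634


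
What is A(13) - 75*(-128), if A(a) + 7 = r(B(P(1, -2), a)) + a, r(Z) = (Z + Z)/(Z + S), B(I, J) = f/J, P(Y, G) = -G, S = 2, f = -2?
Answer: 57635/6 ≈ 9605.8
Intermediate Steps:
B(I, J) = -2/J
r(Z) = 2*Z/(2 + Z) (r(Z) = (Z + Z)/(Z + 2) = (2*Z)/(2 + Z) = 2*Z/(2 + Z))
A(a) = -7 + a - 4/(a*(2 - 2/a)) (A(a) = -7 + (2*(-2/a)/(2 - 2/a) + a) = -7 + (-4/(a*(2 - 2/a)) + a) = -7 + (a - 4/(a*(2 - 2/a))) = -7 + a - 4/(a*(2 - 2/a)))
A(13) - 75*(-128) = (-2 + (-1 + 13)*(-7 + 13))/(-1 + 13) - 75*(-128) = (-2 + 12*6)/12 + 9600 = (-2 + 72)/12 + 9600 = (1/12)*70 + 9600 = 35/6 + 9600 = 57635/6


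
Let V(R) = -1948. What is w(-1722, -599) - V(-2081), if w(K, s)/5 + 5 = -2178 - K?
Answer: -357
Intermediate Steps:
w(K, s) = -10915 - 5*K (w(K, s) = -25 + 5*(-2178 - K) = -25 + (-10890 - 5*K) = -10915 - 5*K)
w(-1722, -599) - V(-2081) = (-10915 - 5*(-1722)) - 1*(-1948) = (-10915 + 8610) + 1948 = -2305 + 1948 = -357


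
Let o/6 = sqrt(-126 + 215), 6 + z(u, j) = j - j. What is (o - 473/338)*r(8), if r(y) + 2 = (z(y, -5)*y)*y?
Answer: 91289/169 - 2316*sqrt(89) ≈ -21309.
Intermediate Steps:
z(u, j) = -6 (z(u, j) = -6 + (j - j) = -6 + 0 = -6)
o = 6*sqrt(89) (o = 6*sqrt(-126 + 215) = 6*sqrt(89) ≈ 56.604)
r(y) = -2 - 6*y**2 (r(y) = -2 + (-6*y)*y = -2 - 6*y**2)
(o - 473/338)*r(8) = (6*sqrt(89) - 473/338)*(-2 - 6*8**2) = (6*sqrt(89) - 473*1/338)*(-2 - 6*64) = (6*sqrt(89) - 473/338)*(-2 - 384) = (-473/338 + 6*sqrt(89))*(-386) = 91289/169 - 2316*sqrt(89)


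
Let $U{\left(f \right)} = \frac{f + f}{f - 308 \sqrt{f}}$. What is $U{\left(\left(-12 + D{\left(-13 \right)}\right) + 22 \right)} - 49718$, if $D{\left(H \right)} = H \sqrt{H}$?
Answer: $\frac{4 \left(124290 - 3828286 \sqrt{10 - 13 i \sqrt{13}} - 161577 i \sqrt{13}\right)}{-10 + 308 \sqrt{10 - 13 i \sqrt{13}} + 13 i \sqrt{13}} \approx -49718.0 + 0.029289 i$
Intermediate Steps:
$D{\left(H \right)} = H^{\frac{3}{2}}$
$U{\left(f \right)} = \frac{2 f}{f - 308 \sqrt{f}}$
$U{\left(\left(-12 + D{\left(-13 \right)}\right) + 22 \right)} - 49718 = \frac{2 \left(\left(-12 + \left(-13\right)^{\frac{3}{2}}\right) + 22\right)}{\left(\left(-12 + \left(-13\right)^{\frac{3}{2}}\right) + 22\right) - 308 \sqrt{\left(-12 + \left(-13\right)^{\frac{3}{2}}\right) + 22}} - 49718 = \frac{2 \left(\left(-12 - 13 i \sqrt{13}\right) + 22\right)}{\left(\left(-12 - 13 i \sqrt{13}\right) + 22\right) - 308 \sqrt{\left(-12 - 13 i \sqrt{13}\right) + 22}} - 49718 = \frac{2 \left(10 - 13 i \sqrt{13}\right)}{\left(10 - 13 i \sqrt{13}\right) - 308 \sqrt{10 - 13 i \sqrt{13}}} - 49718 = \frac{2 \left(10 - 13 i \sqrt{13}\right)}{10 - 308 \sqrt{10 - 13 i \sqrt{13}} - 13 i \sqrt{13}} - 49718 = -49718 + \frac{2 \left(10 - 13 i \sqrt{13}\right)}{10 - 308 \sqrt{10 - 13 i \sqrt{13}} - 13 i \sqrt{13}}$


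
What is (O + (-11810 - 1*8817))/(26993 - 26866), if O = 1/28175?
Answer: -581165724/3578225 ≈ -162.42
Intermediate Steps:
O = 1/28175 ≈ 3.5492e-5
(O + (-11810 - 1*8817))/(26993 - 26866) = (1/28175 + (-11810 - 1*8817))/(26993 - 26866) = (1/28175 + (-11810 - 8817))/127 = (1/28175 - 20627)*(1/127) = -581165724/28175*1/127 = -581165724/3578225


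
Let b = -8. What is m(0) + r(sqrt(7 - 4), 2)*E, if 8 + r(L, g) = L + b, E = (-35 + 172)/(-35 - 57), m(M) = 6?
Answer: 686/23 - 137*sqrt(3)/92 ≈ 27.247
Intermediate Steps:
E = -137/92 (E = 137/(-92) = 137*(-1/92) = -137/92 ≈ -1.4891)
r(L, g) = -16 + L (r(L, g) = -8 + (L - 8) = -8 + (-8 + L) = -16 + L)
m(0) + r(sqrt(7 - 4), 2)*E = 6 + (-16 + sqrt(7 - 4))*(-137/92) = 6 + (-16 + sqrt(3))*(-137/92) = 6 + (548/23 - 137*sqrt(3)/92) = 686/23 - 137*sqrt(3)/92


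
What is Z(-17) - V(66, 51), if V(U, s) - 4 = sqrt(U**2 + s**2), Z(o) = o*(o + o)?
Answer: 574 - 3*sqrt(773) ≈ 490.59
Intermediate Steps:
Z(o) = 2*o**2 (Z(o) = o*(2*o) = 2*o**2)
V(U, s) = 4 + sqrt(U**2 + s**2)
Z(-17) - V(66, 51) = 2*(-17)**2 - (4 + sqrt(66**2 + 51**2)) = 2*289 - (4 + sqrt(4356 + 2601)) = 578 - (4 + sqrt(6957)) = 578 - (4 + 3*sqrt(773)) = 578 + (-4 - 3*sqrt(773)) = 574 - 3*sqrt(773)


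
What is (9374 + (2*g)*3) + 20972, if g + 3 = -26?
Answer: 30172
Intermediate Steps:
g = -29 (g = -3 - 26 = -29)
(9374 + (2*g)*3) + 20972 = (9374 + (2*(-29))*3) + 20972 = (9374 - 58*3) + 20972 = (9374 - 174) + 20972 = 9200 + 20972 = 30172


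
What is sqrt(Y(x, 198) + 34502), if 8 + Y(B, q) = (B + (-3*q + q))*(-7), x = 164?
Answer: sqrt(36118) ≈ 190.05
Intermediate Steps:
Y(B, q) = -8 - 7*B + 14*q (Y(B, q) = -8 + (B + (-3*q + q))*(-7) = -8 + (B - 2*q)*(-7) = -8 + (-7*B + 14*q) = -8 - 7*B + 14*q)
sqrt(Y(x, 198) + 34502) = sqrt((-8 - 7*164 + 14*198) + 34502) = sqrt((-8 - 1148 + 2772) + 34502) = sqrt(1616 + 34502) = sqrt(36118)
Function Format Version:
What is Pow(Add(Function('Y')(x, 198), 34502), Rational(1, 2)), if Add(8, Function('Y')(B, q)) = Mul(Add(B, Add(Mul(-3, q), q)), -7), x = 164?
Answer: Pow(36118, Rational(1, 2)) ≈ 190.05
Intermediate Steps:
Function('Y')(B, q) = Add(-8, Mul(-7, B), Mul(14, q)) (Function('Y')(B, q) = Add(-8, Mul(Add(B, Add(Mul(-3, q), q)), -7)) = Add(-8, Mul(Add(B, Mul(-2, q)), -7)) = Add(-8, Add(Mul(-7, B), Mul(14, q))) = Add(-8, Mul(-7, B), Mul(14, q)))
Pow(Add(Function('Y')(x, 198), 34502), Rational(1, 2)) = Pow(Add(Add(-8, Mul(-7, 164), Mul(14, 198)), 34502), Rational(1, 2)) = Pow(Add(Add(-8, -1148, 2772), 34502), Rational(1, 2)) = Pow(Add(1616, 34502), Rational(1, 2)) = Pow(36118, Rational(1, 2))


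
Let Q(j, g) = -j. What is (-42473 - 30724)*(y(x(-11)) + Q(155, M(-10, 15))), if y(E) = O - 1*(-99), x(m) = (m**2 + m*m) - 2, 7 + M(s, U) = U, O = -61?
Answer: 8564049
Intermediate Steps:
M(s, U) = -7 + U
x(m) = -2 + 2*m**2 (x(m) = (m**2 + m**2) - 2 = 2*m**2 - 2 = -2 + 2*m**2)
y(E) = 38 (y(E) = -61 - 1*(-99) = -61 + 99 = 38)
(-42473 - 30724)*(y(x(-11)) + Q(155, M(-10, 15))) = (-42473 - 30724)*(38 - 1*155) = -73197*(38 - 155) = -73197*(-117) = 8564049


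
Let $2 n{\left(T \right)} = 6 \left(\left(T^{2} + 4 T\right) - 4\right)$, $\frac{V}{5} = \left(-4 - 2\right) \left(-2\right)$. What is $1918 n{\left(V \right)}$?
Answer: $22072344$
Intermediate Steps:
$V = 60$ ($V = 5 \left(-4 - 2\right) \left(-2\right) = 5 \left(\left(-6\right) \left(-2\right)\right) = 5 \cdot 12 = 60$)
$n{\left(T \right)} = -12 + 3 T^{2} + 12 T$ ($n{\left(T \right)} = \frac{6 \left(\left(T^{2} + 4 T\right) - 4\right)}{2} = \frac{6 \left(-4 + T^{2} + 4 T\right)}{2} = \frac{-24 + 6 T^{2} + 24 T}{2} = -12 + 3 T^{2} + 12 T$)
$1918 n{\left(V \right)} = 1918 \left(-12 + 3 \cdot 60^{2} + 12 \cdot 60\right) = 1918 \left(-12 + 3 \cdot 3600 + 720\right) = 1918 \left(-12 + 10800 + 720\right) = 1918 \cdot 11508 = 22072344$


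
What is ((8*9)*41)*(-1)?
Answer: -2952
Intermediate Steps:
((8*9)*41)*(-1) = (72*41)*(-1) = 2952*(-1) = -2952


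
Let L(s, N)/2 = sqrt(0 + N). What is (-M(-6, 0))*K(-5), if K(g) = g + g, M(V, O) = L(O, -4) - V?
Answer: 60 + 40*I ≈ 60.0 + 40.0*I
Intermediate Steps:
L(s, N) = 2*sqrt(N) (L(s, N) = 2*sqrt(0 + N) = 2*sqrt(N))
M(V, O) = -V + 4*I (M(V, O) = 2*sqrt(-4) - V = 2*(2*I) - V = 4*I - V = -V + 4*I)
K(g) = 2*g
(-M(-6, 0))*K(-5) = (-(-1*(-6) + 4*I))*(2*(-5)) = -(6 + 4*I)*(-10) = (-6 - 4*I)*(-10) = 60 + 40*I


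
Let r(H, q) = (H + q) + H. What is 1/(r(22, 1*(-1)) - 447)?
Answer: -1/404 ≈ -0.0024752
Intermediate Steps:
r(H, q) = q + 2*H
1/(r(22, 1*(-1)) - 447) = 1/((1*(-1) + 2*22) - 447) = 1/((-1 + 44) - 447) = 1/(43 - 447) = 1/(-404) = -1/404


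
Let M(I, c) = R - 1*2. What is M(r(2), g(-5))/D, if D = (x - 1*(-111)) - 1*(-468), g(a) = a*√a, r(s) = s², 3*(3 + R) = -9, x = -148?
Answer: -8/431 ≈ -0.018561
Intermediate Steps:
R = -6 (R = -3 + (⅓)*(-9) = -3 - 3 = -6)
g(a) = a^(3/2)
D = 431 (D = (-148 - 1*(-111)) - 1*(-468) = (-148 + 111) + 468 = -37 + 468 = 431)
M(I, c) = -8 (M(I, c) = -6 - 1*2 = -6 - 2 = -8)
M(r(2), g(-5))/D = -8/431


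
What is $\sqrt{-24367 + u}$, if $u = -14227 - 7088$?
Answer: $i \sqrt{45682} \approx 213.73 i$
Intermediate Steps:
$u = -21315$ ($u = -14227 - 7088 = -21315$)
$\sqrt{-24367 + u} = \sqrt{-24367 - 21315} = \sqrt{-45682} = i \sqrt{45682}$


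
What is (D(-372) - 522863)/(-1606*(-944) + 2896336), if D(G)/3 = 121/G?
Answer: -21611711/182379200 ≈ -0.11850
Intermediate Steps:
D(G) = 363/G (D(G) = 3*(121/G) = 363/G)
(D(-372) - 522863)/(-1606*(-944) + 2896336) = (363/(-372) - 522863)/(-1606*(-944) + 2896336) = (363*(-1/372) - 522863)/(1516064 + 2896336) = (-121/124 - 522863)/4412400 = -64835133/124*1/4412400 = -21611711/182379200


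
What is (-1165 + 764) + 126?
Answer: -275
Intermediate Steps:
(-1165 + 764) + 126 = -401 + 126 = -275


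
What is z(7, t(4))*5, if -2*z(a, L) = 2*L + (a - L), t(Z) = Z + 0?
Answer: -55/2 ≈ -27.500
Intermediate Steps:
t(Z) = Z
z(a, L) = -L/2 - a/2 (z(a, L) = -(2*L + (a - L))/2 = -(L + a)/2 = -L/2 - a/2)
z(7, t(4))*5 = (-½*4 - ½*7)*5 = (-2 - 7/2)*5 = -11/2*5 = -55/2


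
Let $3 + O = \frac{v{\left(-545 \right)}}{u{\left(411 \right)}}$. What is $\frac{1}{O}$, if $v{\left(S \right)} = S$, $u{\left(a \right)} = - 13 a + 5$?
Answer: $- \frac{5338}{15469} \approx -0.34508$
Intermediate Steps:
$u{\left(a \right)} = 5 - 13 a$
$O = - \frac{15469}{5338}$ ($O = -3 - \frac{545}{5 - 5343} = -3 - \frac{545}{-5338} = -3 - - \frac{545}{5338} = -3 + \frac{545}{5338} = - \frac{15469}{5338} \approx -2.8979$)
$\frac{1}{O} = \frac{1}{- \frac{15469}{5338}} = - \frac{5338}{15469}$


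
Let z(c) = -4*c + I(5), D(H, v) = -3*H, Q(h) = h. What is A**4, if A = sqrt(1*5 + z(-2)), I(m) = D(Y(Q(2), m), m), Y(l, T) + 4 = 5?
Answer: 100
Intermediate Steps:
Y(l, T) = 1 (Y(l, T) = -4 + 5 = 1)
I(m) = -3 (I(m) = -3*1 = -3)
z(c) = -3 - 4*c (z(c) = -4*c - 3 = -3 - 4*c)
A = sqrt(10) (A = sqrt(1*5 + (-3 - 4*(-2))) = sqrt(5 + (-3 + 8)) = sqrt(5 + 5) = sqrt(10) ≈ 3.1623)
A**4 = (sqrt(10))**4 = 100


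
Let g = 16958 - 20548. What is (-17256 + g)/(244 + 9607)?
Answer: -20846/9851 ≈ -2.1161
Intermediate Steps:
g = -3590
(-17256 + g)/(244 + 9607) = (-17256 - 3590)/(244 + 9607) = -20846/9851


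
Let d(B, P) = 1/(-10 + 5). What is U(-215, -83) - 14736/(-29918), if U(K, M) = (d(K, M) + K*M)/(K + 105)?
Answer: -665324708/4113725 ≈ -161.73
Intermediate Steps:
d(B, P) = -⅕ (d(B, P) = 1/(-5) = -⅕)
U(K, M) = (-⅕ + K*M)/(105 + K) (U(K, M) = (-⅕ + K*M)/(K + 105) = (-⅕ + K*M)/(105 + K))
U(-215, -83) - 14736/(-29918) = (-⅕ - 215*(-83))/(105 - 215) - 14736/(-29918) = (-⅕ + 17845)/(-110) - 14736*(-1/29918) = -1/110*89224/5 + 7368/14959 = -44612/275 + 7368/14959 = -665324708/4113725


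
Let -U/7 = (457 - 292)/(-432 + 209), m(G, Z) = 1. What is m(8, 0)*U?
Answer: 1155/223 ≈ 5.1794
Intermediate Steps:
U = 1155/223 (U = -7*(457 - 292)/(-432 + 209) = -1155/(-223) = -1155*(-1)/223 = -7*(-165/223) = 1155/223 ≈ 5.1794)
m(8, 0)*U = 1*(1155/223) = 1155/223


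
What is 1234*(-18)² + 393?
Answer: 400209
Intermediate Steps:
1234*(-18)² + 393 = 1234*324 + 393 = 399816 + 393 = 400209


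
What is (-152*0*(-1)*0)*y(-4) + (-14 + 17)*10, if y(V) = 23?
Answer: 30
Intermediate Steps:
(-152*0*(-1)*0)*y(-4) + (-14 + 17)*10 = -152*0*(-1)*0*23 + (-14 + 17)*10 = -0*0*23 + 3*10 = -152*0*23 + 30 = 0*23 + 30 = 0 + 30 = 30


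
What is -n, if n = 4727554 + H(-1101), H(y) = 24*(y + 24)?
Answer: -4701706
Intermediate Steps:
H(y) = 576 + 24*y (H(y) = 24*(24 + y) = 576 + 24*y)
n = 4701706 (n = 4727554 + (576 + 24*(-1101)) = 4727554 + (576 - 26424) = 4727554 - 25848 = 4701706)
-n = -1*4701706 = -4701706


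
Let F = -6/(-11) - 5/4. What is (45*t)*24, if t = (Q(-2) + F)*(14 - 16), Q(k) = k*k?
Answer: -78300/11 ≈ -7118.2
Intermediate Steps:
F = -31/44 (F = -6*(-1/11) - 5*1/4 = 6/11 - 5/4 = -31/44 ≈ -0.70455)
Q(k) = k**2
t = -145/22 (t = ((-2)**2 - 31/44)*(14 - 16) = (4 - 31/44)*(-2) = (145/44)*(-2) = -145/22 ≈ -6.5909)
(45*t)*24 = (45*(-145/22))*24 = -6525/22*24 = -78300/11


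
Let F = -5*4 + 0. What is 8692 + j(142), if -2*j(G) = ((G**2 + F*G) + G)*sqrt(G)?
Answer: 8692 - 8733*sqrt(142) ≈ -95374.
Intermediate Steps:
F = -20 (F = -20 + 0 = -20)
j(G) = -sqrt(G)*(G**2 - 19*G)/2 (j(G) = -((G**2 - 20*G) + G)*sqrt(G)/2 = -(G**2 - 19*G)*sqrt(G)/2 = -sqrt(G)*(G**2 - 19*G)/2)
8692 + j(142) = 8692 + 142**(3/2)*(19 - 1*142)/2 = 8692 + (142*sqrt(142))*(19 - 142)/2 = 8692 + (1/2)*(142*sqrt(142))*(-123) = 8692 - 8733*sqrt(142)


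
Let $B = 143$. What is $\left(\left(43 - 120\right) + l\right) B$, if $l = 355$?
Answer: $39754$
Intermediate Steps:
$\left(\left(43 - 120\right) + l\right) B = \left(\left(43 - 120\right) + 355\right) 143 = \left(-77 + 355\right) 143 = 278 \cdot 143 = 39754$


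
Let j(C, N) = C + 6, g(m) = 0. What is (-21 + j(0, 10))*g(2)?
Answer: 0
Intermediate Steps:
j(C, N) = 6 + C
(-21 + j(0, 10))*g(2) = (-21 + (6 + 0))*0 = (-21 + 6)*0 = -15*0 = 0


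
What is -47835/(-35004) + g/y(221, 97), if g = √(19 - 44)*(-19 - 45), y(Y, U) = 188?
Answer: 15945/11668 - 80*I/47 ≈ 1.3666 - 1.7021*I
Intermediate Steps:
g = -320*I (g = √(-25)*(-64) = (5*I)*(-64) = -320*I ≈ -320.0*I)
-47835/(-35004) + g/y(221, 97) = -47835/(-35004) - 320*I/188 = -47835*(-1/35004) - 320*I*(1/188) = 15945/11668 - 80*I/47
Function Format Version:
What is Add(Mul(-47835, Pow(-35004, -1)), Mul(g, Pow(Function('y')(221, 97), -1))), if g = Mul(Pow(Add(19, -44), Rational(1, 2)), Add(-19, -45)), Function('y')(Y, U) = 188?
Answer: Add(Rational(15945, 11668), Mul(Rational(-80, 47), I)) ≈ Add(1.3666, Mul(-1.7021, I))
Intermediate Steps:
g = Mul(-320, I) (g = Mul(Pow(-25, Rational(1, 2)), -64) = Mul(Mul(5, I), -64) = Mul(-320, I) ≈ Mul(-320.00, I))
Add(Mul(-47835, Pow(-35004, -1)), Mul(g, Pow(Function('y')(221, 97), -1))) = Add(Mul(-47835, Pow(-35004, -1)), Mul(Mul(-320, I), Pow(188, -1))) = Add(Mul(-47835, Rational(-1, 35004)), Mul(Mul(-320, I), Rational(1, 188))) = Add(Rational(15945, 11668), Mul(Rational(-80, 47), I))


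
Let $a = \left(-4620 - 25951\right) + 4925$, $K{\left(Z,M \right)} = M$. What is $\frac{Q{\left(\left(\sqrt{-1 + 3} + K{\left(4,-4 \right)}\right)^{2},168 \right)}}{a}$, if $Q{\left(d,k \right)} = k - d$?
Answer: $- \frac{84}{12823} + \frac{\left(4 - \sqrt{2}\right)^{2}}{25646} \approx -0.00629$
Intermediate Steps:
$a = -25646$ ($a = -30571 + 4925 = -25646$)
$\frac{Q{\left(\left(\sqrt{-1 + 3} + K{\left(4,-4 \right)}\right)^{2},168 \right)}}{a} = \frac{168 - \left(\sqrt{-1 + 3} - 4\right)^{2}}{-25646} = \left(168 - \left(\sqrt{2} - 4\right)^{2}\right) \left(- \frac{1}{25646}\right) = \left(168 - \left(-4 + \sqrt{2}\right)^{2}\right) \left(- \frac{1}{25646}\right) = - \frac{84}{12823} + \frac{\left(-4 + \sqrt{2}\right)^{2}}{25646}$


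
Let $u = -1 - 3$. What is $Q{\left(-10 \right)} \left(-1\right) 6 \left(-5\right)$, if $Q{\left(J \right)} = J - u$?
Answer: $-180$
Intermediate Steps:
$u = -4$ ($u = -1 - 3 = -4$)
$Q{\left(J \right)} = 4 + J$ ($Q{\left(J \right)} = J - -4 = J + 4 = 4 + J$)
$Q{\left(-10 \right)} \left(-1\right) 6 \left(-5\right) = \left(4 - 10\right) \left(-1\right) 6 \left(-5\right) = - 6 \left(\left(-6\right) \left(-5\right)\right) = \left(-6\right) 30 = -180$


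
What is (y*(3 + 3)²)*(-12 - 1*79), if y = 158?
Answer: -517608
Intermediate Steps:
(y*(3 + 3)²)*(-12 - 1*79) = (158*(3 + 3)²)*(-12 - 1*79) = (158*6²)*(-12 - 79) = (158*36)*(-91) = 5688*(-91) = -517608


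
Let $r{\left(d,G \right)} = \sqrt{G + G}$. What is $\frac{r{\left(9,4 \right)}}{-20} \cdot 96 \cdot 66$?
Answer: $- \frac{3168 \sqrt{2}}{5} \approx -896.05$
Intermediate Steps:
$r{\left(d,G \right)} = \sqrt{2} \sqrt{G}$ ($r{\left(d,G \right)} = \sqrt{2 G} = \sqrt{2} \sqrt{G}$)
$\frac{r{\left(9,4 \right)}}{-20} \cdot 96 \cdot 66 = \frac{\sqrt{2} \sqrt{4}}{-20} \cdot 96 \cdot 66 = \sqrt{2} \cdot 2 \left(- \frac{1}{20}\right) 96 \cdot 66 = 2 \sqrt{2} \left(- \frac{1}{20}\right) 96 \cdot 66 = - \frac{\sqrt{2}}{10} \cdot 96 \cdot 66 = - \frac{48 \sqrt{2}}{5} \cdot 66 = - \frac{3168 \sqrt{2}}{5}$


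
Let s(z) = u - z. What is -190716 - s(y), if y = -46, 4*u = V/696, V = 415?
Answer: -531081823/2784 ≈ -1.9076e+5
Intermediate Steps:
u = 415/2784 (u = (415/696)/4 = (415*(1/696))/4 = (¼)*(415/696) = 415/2784 ≈ 0.14907)
s(z) = 415/2784 - z
-190716 - s(y) = -190716 - (415/2784 - 1*(-46)) = -190716 - (415/2784 + 46) = -190716 - 1*128479/2784 = -190716 - 128479/2784 = -531081823/2784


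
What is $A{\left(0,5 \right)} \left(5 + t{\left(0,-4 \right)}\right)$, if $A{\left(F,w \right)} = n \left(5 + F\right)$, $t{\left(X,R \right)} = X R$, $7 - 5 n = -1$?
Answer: $40$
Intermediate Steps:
$n = \frac{8}{5}$ ($n = \frac{7}{5} - - \frac{1}{5} = \frac{7}{5} + \frac{1}{5} = \frac{8}{5} \approx 1.6$)
$t{\left(X,R \right)} = R X$
$A{\left(F,w \right)} = 8 + \frac{8 F}{5}$ ($A{\left(F,w \right)} = \frac{8 \left(5 + F\right)}{5} = 8 + \frac{8 F}{5}$)
$A{\left(0,5 \right)} \left(5 + t{\left(0,-4 \right)}\right) = \left(8 + \frac{8}{5} \cdot 0\right) \left(5 - 0\right) = \left(8 + 0\right) \left(5 + 0\right) = 8 \cdot 5 = 40$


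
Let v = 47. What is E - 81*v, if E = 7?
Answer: -3800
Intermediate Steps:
E - 81*v = 7 - 81*47 = 7 - 3807 = -3800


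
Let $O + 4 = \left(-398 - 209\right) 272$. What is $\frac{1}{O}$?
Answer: $- \frac{1}{165108} \approx -6.0566 \cdot 10^{-6}$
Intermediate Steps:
$O = -165108$ ($O = -4 + \left(-398 - 209\right) 272 = -4 - 165104 = -165108$)
$\frac{1}{O} = \frac{1}{-165108} = - \frac{1}{165108}$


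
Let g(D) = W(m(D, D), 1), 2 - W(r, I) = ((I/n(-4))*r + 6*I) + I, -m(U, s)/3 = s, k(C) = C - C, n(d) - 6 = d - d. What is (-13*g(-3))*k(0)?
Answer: 0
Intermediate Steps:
n(d) = 6 (n(d) = 6 + (d - d) = 6 + 0 = 6)
k(C) = 0
m(U, s) = -3*s
W(r, I) = 2 - 7*I - I*r/6 (W(r, I) = 2 - (((I/6)*r + 6*I) + I) = 2 - ((I*r/6 + 6*I) + I) = 2 - ((6*I + I*r/6) + I) = 2 - (7*I + I*r/6) = 2 + (-7*I - I*r/6) = 2 - 7*I - I*r/6)
g(D) = -5 + D/2 (g(D) = 2 - 7*1 - ⅙*1*(-3*D) = 2 - 7 + D/2 = -5 + D/2)
(-13*g(-3))*k(0) = -13*(-5 + (½)*(-3))*0 = -13*(-5 - 3/2)*0 = -13*(-13/2)*0 = (169/2)*0 = 0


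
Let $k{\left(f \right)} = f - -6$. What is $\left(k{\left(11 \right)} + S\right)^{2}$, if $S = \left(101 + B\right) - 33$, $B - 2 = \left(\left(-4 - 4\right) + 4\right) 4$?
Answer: $5041$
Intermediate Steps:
$B = -14$ ($B = 2 + \left(\left(-4 - 4\right) + 4\right) 4 = 2 + \left(-8 + 4\right) 4 = 2 - 16 = -14$)
$S = 54$ ($S = \left(101 - 14\right) - 33 = 87 - 33 = 54$)
$k{\left(f \right)} = 6 + f$ ($k{\left(f \right)} = f + 6 = 6 + f$)
$\left(k{\left(11 \right)} + S\right)^{2} = \left(\left(6 + 11\right) + 54\right)^{2} = \left(17 + 54\right)^{2} = 71^{2} = 5041$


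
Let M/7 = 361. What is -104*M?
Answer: -262808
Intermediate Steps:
M = 2527 (M = 7*361 = 2527)
-104*M = -104*2527 = -262808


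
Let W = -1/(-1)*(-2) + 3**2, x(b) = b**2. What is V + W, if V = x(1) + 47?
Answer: 55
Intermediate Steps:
V = 48 (V = 1**2 + 47 = 1 + 47 = 48)
W = 7 (W = -1*(-1)*(-2) + 9 = 1*(-2) + 9 = -2 + 9 = 7)
V + W = 48 + 7 = 55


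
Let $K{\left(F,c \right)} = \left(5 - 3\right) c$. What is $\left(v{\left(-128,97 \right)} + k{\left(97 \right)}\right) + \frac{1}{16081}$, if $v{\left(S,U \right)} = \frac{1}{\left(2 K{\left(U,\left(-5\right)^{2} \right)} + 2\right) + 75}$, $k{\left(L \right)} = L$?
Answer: $\frac{276110947}{2846337} \approx 97.006$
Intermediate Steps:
$K{\left(F,c \right)} = 2 c$
$v{\left(S,U \right)} = \frac{1}{177}$ ($v{\left(S,U \right)} = \frac{1}{\left(2 \cdot 2 \left(-5\right)^{2} + 2\right) + 75} = \frac{1}{\left(2 \cdot 2 \cdot 25 + 2\right) + 75} = \frac{1}{\left(2 \cdot 50 + 2\right) + 75} = \frac{1}{\left(100 + 2\right) + 75} = \frac{1}{102 + 75} = \frac{1}{177}$)
$\left(v{\left(-128,97 \right)} + k{\left(97 \right)}\right) + \frac{1}{16081} = \left(\frac{1}{177} + 97\right) + \frac{1}{16081} = \frac{17170}{177} + \frac{1}{16081} = \frac{276110947}{2846337}$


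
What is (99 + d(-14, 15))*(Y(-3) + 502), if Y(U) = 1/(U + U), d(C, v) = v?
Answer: 57209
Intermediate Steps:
Y(U) = 1/(2*U)
(99 + d(-14, 15))*(Y(-3) + 502) = (99 + 15)*((½)/(-3) + 502) = 114*((½)*(-⅓) + 502) = 114*(-⅙ + 502) = 114*(3011/6) = 57209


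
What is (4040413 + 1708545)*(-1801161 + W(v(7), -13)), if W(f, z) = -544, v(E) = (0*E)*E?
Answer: -10357926373390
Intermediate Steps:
v(E) = 0 (v(E) = 0*E = 0)
(4040413 + 1708545)*(-1801161 + W(v(7), -13)) = (4040413 + 1708545)*(-1801161 - 544) = 5748958*(-1801705) = -10357926373390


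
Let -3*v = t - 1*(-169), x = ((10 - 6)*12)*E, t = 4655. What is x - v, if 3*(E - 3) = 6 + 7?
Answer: 1960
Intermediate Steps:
E = 22/3 (E = 3 + (6 + 7)/3 = 3 + (1/3)*13 = 3 + 13/3 = 22/3 ≈ 7.3333)
x = 352 (x = ((10 - 6)*12)*(22/3) = (4*12)*(22/3) = 48*(22/3) = 352)
v = -1608 (v = -(4655 - 1*(-169))/3 = -(4655 + 169)/3 = -1/3*4824 = -1608)
x - v = 352 - 1*(-1608) = 352 + 1608 = 1960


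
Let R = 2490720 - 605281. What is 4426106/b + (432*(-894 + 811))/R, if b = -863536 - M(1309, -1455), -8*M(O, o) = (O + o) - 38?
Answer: -8376116642038/1628187817401 ≈ -5.1444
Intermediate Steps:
M(O, o) = 19/4 - O/8 - o/8 (M(O, o) = -((O + o) - 38)/8 = -(-38 + O + o)/8 = 19/4 - O/8 - o/8)
R = 1885439
b = -863559 (b = -863536 - (19/4 - 1/8*1309 - 1/8*(-1455)) = -863536 - (19/4 - 1309/8 + 1455/8) = -863536 - 1*23 = -863536 - 23 = -863559)
4426106/b + (432*(-894 + 811))/R = 4426106/(-863559) + (432*(-894 + 811))/1885439 = 4426106*(-1/863559) + (432*(-83))*(1/1885439) = -4426106/863559 - 35856*1/1885439 = -4426106/863559 - 35856/1885439 = -8376116642038/1628187817401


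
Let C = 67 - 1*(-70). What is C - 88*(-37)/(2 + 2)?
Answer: 951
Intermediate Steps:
C = 137 (C = 67 + 70 = 137)
C - 88*(-37)/(2 + 2) = 137 - 88*(-37)/(2 + 2) = 137 - 88*(-37)/4 = 137 - 22*(-37) = 137 - 88*(-37/4) = 137 + 814 = 951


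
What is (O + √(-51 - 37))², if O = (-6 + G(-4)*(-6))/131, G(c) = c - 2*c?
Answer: -1509268/17161 - 120*I*√22/131 ≈ -87.948 - 4.2966*I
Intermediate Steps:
G(c) = -c
O = -30/131 (O = (-6 - 1*(-4)*(-6))/131 = (-6 + 4*(-6))*(1/131) = (-6 - 24)*(1/131) = -30*1/131 = -30/131 ≈ -0.22901)
(O + √(-51 - 37))² = (-30/131 + √(-51 - 37))² = (-30/131 + √(-88))² = (-30/131 + 2*I*√22)²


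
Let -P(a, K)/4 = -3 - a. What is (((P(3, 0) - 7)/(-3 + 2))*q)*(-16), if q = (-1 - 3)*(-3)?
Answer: 3264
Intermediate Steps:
P(a, K) = 12 + 4*a (P(a, K) = -4*(-3 - a) = 12 + 4*a)
q = 12 (q = -4*(-3) = 12)
(((P(3, 0) - 7)/(-3 + 2))*q)*(-16) = ((((12 + 4*3) - 7)/(-3 + 2))*12)*(-16) = ((((12 + 12) - 7)/(-1))*12)*(-16) = (((24 - 7)*(-1))*12)*(-16) = ((17*(-1))*12)*(-16) = -17*12*(-16) = -204*(-16) = 3264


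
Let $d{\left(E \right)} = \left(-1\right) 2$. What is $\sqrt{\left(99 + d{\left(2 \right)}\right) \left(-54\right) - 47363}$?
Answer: $i \sqrt{52601} \approx 229.35 i$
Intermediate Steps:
$d{\left(E \right)} = -2$
$\sqrt{\left(99 + d{\left(2 \right)}\right) \left(-54\right) - 47363} = \sqrt{\left(99 - 2\right) \left(-54\right) - 47363} = \sqrt{97 \left(-54\right) - 47363} = \sqrt{-5238 - 47363} = \sqrt{-52601} = i \sqrt{52601}$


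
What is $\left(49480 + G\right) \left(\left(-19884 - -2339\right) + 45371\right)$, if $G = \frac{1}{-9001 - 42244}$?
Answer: $\frac{70555677919774}{51245} \approx 1.3768 \cdot 10^{9}$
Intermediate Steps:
$G = - \frac{1}{51245}$ ($G = \frac{1}{-51245} = - \frac{1}{51245} \approx -1.9514 \cdot 10^{-5}$)
$\left(49480 + G\right) \left(\left(-19884 - -2339\right) + 45371\right) = \left(49480 - \frac{1}{51245}\right) \left(\left(-19884 - -2339\right) + 45371\right) = \frac{2535602599 \left(\left(-19884 + 2339\right) + 45371\right)}{51245} = \frac{2535602599 \left(-17545 + 45371\right)}{51245} = \frac{2535602599}{51245} \cdot 27826 = \frac{70555677919774}{51245}$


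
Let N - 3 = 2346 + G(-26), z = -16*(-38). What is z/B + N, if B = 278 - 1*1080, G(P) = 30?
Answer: 953675/401 ≈ 2378.2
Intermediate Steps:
z = 608
B = -802 (B = 278 - 1080 = -802)
N = 2379 (N = 3 + (2346 + 30) = 3 + 2376 = 2379)
z/B + N = 608/(-802) + 2379 = 608*(-1/802) + 2379 = -304/401 + 2379 = 953675/401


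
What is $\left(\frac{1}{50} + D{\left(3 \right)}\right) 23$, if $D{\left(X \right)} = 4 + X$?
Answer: $\frac{8073}{50} \approx 161.46$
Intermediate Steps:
$\left(\frac{1}{50} + D{\left(3 \right)}\right) 23 = \left(\frac{1}{50} + \left(4 + 3\right)\right) 23 = \left(\frac{1}{50} + 7\right) 23 = \frac{351}{50} \cdot 23 = \frac{8073}{50}$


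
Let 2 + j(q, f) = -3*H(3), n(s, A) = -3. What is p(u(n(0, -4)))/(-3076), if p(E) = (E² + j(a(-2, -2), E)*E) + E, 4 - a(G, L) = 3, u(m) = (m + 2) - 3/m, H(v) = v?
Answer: 0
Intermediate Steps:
u(m) = 2 + m - 3/m (u(m) = (2 + m) - 3/m = 2 + m - 3/m)
a(G, L) = 1 (a(G, L) = 4 - 1*3 = 4 - 3 = 1)
j(q, f) = -11 (j(q, f) = -2 - 3*3 = -2 - 9 = -11)
p(E) = E² - 10*E (p(E) = (E² - 11*E) + E = E² - 10*E)
p(u(n(0, -4)))/(-3076) = ((2 - 3 - 3/(-3))*(-10 + (2 - 3 - 3/(-3))))/(-3076) = ((2 - 3 - 3*(-⅓))*(-10 + (2 - 3 - 3*(-⅓))))*(-1/3076) = ((2 - 3 + 1)*(-10 + (2 - 3 + 1)))*(-1/3076) = (0*(-10 + 0))*(-1/3076) = (0*(-10))*(-1/3076) = 0*(-1/3076) = 0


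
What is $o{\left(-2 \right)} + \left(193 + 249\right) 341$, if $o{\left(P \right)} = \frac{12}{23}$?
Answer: $\frac{3466618}{23} \approx 1.5072 \cdot 10^{5}$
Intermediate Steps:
$o{\left(P \right)} = \frac{12}{23}$ ($o{\left(P \right)} = 12 \cdot \frac{1}{23} = \frac{12}{23}$)
$o{\left(-2 \right)} + \left(193 + 249\right) 341 = \frac{12}{23} + \left(193 + 249\right) 341 = \frac{12}{23} + 442 \cdot 341 = \frac{12}{23} + 150722 = \frac{3466618}{23}$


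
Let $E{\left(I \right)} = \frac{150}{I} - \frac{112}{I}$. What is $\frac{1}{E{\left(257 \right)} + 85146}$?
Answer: $\frac{257}{21882560} \approx 1.1745 \cdot 10^{-5}$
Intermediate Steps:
$E{\left(I \right)} = \frac{38}{I}$
$\frac{1}{E{\left(257 \right)} + 85146} = \frac{1}{\frac{38}{257} + 85146} = \frac{1}{\frac{21882560}{257}} = \frac{257}{21882560}$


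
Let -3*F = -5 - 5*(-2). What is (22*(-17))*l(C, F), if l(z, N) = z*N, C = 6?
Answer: 3740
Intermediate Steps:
F = -5/3 (F = -(-5 - 5*(-2))/3 = -(-5 + 10)/3 = -⅓*5 = -5/3 ≈ -1.6667)
l(z, N) = N*z
(22*(-17))*l(C, F) = (22*(-17))*(-5/3*6) = -374*(-10) = 3740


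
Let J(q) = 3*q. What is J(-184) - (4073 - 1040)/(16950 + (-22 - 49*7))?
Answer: -9157953/16585 ≈ -552.18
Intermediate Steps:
J(-184) - (4073 - 1040)/(16950 + (-22 - 49*7)) = 3*(-184) - (4073 - 1040)/(16950 + (-22 - 49*7)) = -552 - 3033/(16950 + (-22 - 343)) = -552 - 3033/(16950 - 365) = -552 - 3033/16585 = -9157953/16585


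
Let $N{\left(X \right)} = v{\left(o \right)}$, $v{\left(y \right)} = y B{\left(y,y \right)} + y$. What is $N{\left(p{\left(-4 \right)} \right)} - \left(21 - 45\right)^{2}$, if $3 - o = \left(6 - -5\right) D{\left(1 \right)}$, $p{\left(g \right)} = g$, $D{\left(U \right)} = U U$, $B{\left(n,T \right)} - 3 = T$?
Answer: $-544$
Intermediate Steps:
$B{\left(n,T \right)} = 3 + T$
$D{\left(U \right)} = U^{2}$
$o = -8$ ($o = 3 - \left(6 - -5\right) 1^{2} = 3 - \left(6 + 5\right) 1 = 3 - 11 \cdot 1 = 3 - 11 = -8$)
$v{\left(y \right)} = y + y \left(3 + y\right)$ ($v{\left(y \right)} = y \left(3 + y\right) + y = y + y \left(3 + y\right)$)
$N{\left(X \right)} = 32$ ($N{\left(X \right)} = - 8 \left(4 - 8\right) = \left(-8\right) \left(-4\right) = 32$)
$N{\left(p{\left(-4 \right)} \right)} - \left(21 - 45\right)^{2} = 32 - \left(21 - 45\right)^{2} = 32 - \left(-24\right)^{2} = 32 - 576 = -544$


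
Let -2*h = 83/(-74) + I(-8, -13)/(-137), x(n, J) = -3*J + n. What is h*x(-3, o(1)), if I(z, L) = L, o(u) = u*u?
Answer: -31227/10138 ≈ -3.0802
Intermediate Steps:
o(u) = u²
x(n, J) = n - 3*J
h = 10409/20276 (h = -(83/(-74) - 13/(-137))/2 = -(83*(-1/74) - 13*(-1/137))/2 = -(-83/74 + 13/137)/2 = -½*(-10409/10138) = 10409/20276 ≈ 0.51337)
h*x(-3, o(1)) = 10409*(-3 - 3*1²)/20276 = 10409*(-3 - 3*1)/20276 = 10409*(-3 - 3)/20276 = (10409/20276)*(-6) = -31227/10138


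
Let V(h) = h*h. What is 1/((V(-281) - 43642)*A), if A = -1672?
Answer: -1/59053368 ≈ -1.6934e-8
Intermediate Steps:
V(h) = h²
1/((V(-281) - 43642)*A) = 1/((-281)² - 43642*(-1672)) = -1/1672/(78961 - 43642) = -1/1672/35319 = (1/35319)*(-1/1672) = -1/59053368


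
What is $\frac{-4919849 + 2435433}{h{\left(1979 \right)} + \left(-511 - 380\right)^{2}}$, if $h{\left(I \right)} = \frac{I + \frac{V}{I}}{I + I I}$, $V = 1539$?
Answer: $- \frac{3980482643232}{1271940586159} \approx -3.1295$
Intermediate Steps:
$h{\left(I \right)} = \frac{I + \frac{1539}{I}}{I + I^{2}}$ ($h{\left(I \right)} = \frac{I + \frac{1539}{I}}{I + I I} = \frac{I + \frac{1539}{I}}{I + I^{2}}$)
$\frac{-4919849 + 2435433}{h{\left(1979 \right)} + \left(-511 - 380\right)^{2}} = \frac{-4919849 + 2435433}{\frac{1539 + 1979^{2}}{3916441 \left(1 + 1979\right)} + \left(-511 - 380\right)^{2}} = - \frac{2484416}{\frac{1539 + 3916441}{3916441 \cdot 1980} + \left(-891\right)^{2}} = - \frac{2484416}{\frac{1}{3916441} \cdot \frac{1}{1980} \cdot 3917980 + 793881} = - \frac{2484416}{\frac{17809}{35247969} + 793881} = - \frac{2484416}{\frac{27982692895498}{35247969}} = \left(-2484416\right) \frac{35247969}{27982692895498} = - \frac{3980482643232}{1271940586159}$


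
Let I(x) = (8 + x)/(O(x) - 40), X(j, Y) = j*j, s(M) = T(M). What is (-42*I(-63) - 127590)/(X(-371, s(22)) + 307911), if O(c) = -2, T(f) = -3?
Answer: -127645/445552 ≈ -0.28649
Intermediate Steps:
s(M) = -3
X(j, Y) = j²
I(x) = -4/21 - x/42 (I(x) = (8 + x)/(-2 - 40) = (8 + x)/(-42) = (8 + x)*(-1/42) = -4/21 - x/42)
(-42*I(-63) - 127590)/(X(-371, s(22)) + 307911) = (-42*(-4/21 - 1/42*(-63)) - 127590)/((-371)² + 307911) = (-42*(-4/21 + 3/2) - 127590)/(137641 + 307911) = (-42*55/42 - 127590)/445552 = (-55 - 127590)*(1/445552) = -127645*1/445552 = -127645/445552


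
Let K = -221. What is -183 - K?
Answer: 38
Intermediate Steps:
-183 - K = -183 - 1*(-221) = -183 + 221 = 38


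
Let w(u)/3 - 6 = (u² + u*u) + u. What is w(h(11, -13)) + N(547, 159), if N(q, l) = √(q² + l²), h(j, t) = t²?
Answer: 171891 + √324490 ≈ 1.7246e+5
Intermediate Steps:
w(u) = 18 + 3*u + 6*u² (w(u) = 18 + 3*((u² + u*u) + u) = 18 + 3*((u² + u²) + u) = 18 + 3*(2*u² + u) = 18 + 3*(u + 2*u²) = 18 + (3*u + 6*u²) = 18 + 3*u + 6*u²)
N(q, l) = √(l² + q²)
w(h(11, -13)) + N(547, 159) = (18 + 3*(-13)² + 6*((-13)²)²) + √(159² + 547²) = (18 + 3*169 + 6*169²) + √(25281 + 299209) = (18 + 507 + 6*28561) + √324490 = (18 + 507 + 171366) + √324490 = 171891 + √324490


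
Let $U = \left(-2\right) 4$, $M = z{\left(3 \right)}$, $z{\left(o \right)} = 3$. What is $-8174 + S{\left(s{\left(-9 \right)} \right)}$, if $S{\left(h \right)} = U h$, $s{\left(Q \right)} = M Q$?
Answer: $-7958$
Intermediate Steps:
$M = 3$
$s{\left(Q \right)} = 3 Q$
$U = -8$
$S{\left(h \right)} = - 8 h$
$-8174 + S{\left(s{\left(-9 \right)} \right)} = -8174 - 8 \cdot 3 \left(-9\right) = -8174 - -216 = -8174 + 216 = -7958$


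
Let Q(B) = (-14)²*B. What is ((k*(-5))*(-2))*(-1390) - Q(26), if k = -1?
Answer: 8804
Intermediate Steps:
Q(B) = 196*B
((k*(-5))*(-2))*(-1390) - Q(26) = (-1*(-5)*(-2))*(-1390) - 196*26 = (5*(-2))*(-1390) - 1*5096 = -10*(-1390) - 5096 = 13900 - 5096 = 8804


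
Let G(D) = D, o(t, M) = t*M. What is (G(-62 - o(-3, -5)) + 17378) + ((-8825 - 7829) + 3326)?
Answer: 3973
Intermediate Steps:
o(t, M) = M*t
(G(-62 - o(-3, -5)) + 17378) + ((-8825 - 7829) + 3326) = ((-62 - (-5)*(-3)) + 17378) + ((-8825 - 7829) + 3326) = ((-62 - 1*15) + 17378) + (-16654 + 3326) = ((-62 - 15) + 17378) - 13328 = (-77 + 17378) - 13328 = 17301 - 13328 = 3973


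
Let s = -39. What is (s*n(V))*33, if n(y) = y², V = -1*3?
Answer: -11583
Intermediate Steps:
V = -3
(s*n(V))*33 = -39*(-3)²*33 = -39*9*33 = -351*33 = -11583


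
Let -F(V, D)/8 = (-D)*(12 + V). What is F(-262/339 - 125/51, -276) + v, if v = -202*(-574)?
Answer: 185511436/1921 ≈ 96570.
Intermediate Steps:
F(V, D) = 8*D*(12 + V) (F(V, D) = -8*(-D)*(12 + V) = -(-8)*D*(12 + V) = 8*D*(12 + V))
v = 115948
F(-262/339 - 125/51, -276) + v = 8*(-276)*(12 + (-262/339 - 125/51)) + 115948 = 8*(-276)*(12 - 6193/1921) + 115948 = 8*(-276)*(16859/1921) + 115948 = -37224672/1921 + 115948 = 185511436/1921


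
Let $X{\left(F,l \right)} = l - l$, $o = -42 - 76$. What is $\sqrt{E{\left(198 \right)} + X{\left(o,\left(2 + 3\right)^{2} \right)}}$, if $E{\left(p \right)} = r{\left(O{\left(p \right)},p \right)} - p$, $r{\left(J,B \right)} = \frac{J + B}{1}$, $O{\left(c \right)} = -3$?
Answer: $i \sqrt{3} \approx 1.732 i$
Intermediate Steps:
$r{\left(J,B \right)} = B + J$ ($r{\left(J,B \right)} = \left(B + J\right) 1 = B + J$)
$o = -118$
$E{\left(p \right)} = -3$ ($E{\left(p \right)} = \left(p - 3\right) - p = \left(-3 + p\right) - p = -3$)
$X{\left(F,l \right)} = 0$
$\sqrt{E{\left(198 \right)} + X{\left(o,\left(2 + 3\right)^{2} \right)}} = \sqrt{-3 + 0} = \sqrt{-3} = i \sqrt{3}$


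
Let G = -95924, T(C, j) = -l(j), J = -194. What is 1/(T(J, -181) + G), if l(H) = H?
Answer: -1/95743 ≈ -1.0445e-5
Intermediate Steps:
T(C, j) = -j
1/(T(J, -181) + G) = 1/(-1*(-181) - 95924) = 1/(181 - 95924) = 1/(-95743) = -1/95743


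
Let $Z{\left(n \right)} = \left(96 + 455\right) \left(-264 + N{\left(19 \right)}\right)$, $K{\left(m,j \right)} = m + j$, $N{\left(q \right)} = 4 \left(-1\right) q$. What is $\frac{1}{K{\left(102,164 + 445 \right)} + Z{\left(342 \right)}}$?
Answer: $- \frac{1}{186629} \approx -5.3582 \cdot 10^{-6}$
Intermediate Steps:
$N{\left(q \right)} = - 4 q$
$K{\left(m,j \right)} = j + m$
$Z{\left(n \right)} = -187340$ ($Z{\left(n \right)} = \left(96 + 455\right) \left(-264 - 76\right) = 551 \left(-264 - 76\right) = 551 \left(-340\right) = -187340$)
$\frac{1}{K{\left(102,164 + 445 \right)} + Z{\left(342 \right)}} = \frac{1}{\left(\left(164 + 445\right) + 102\right) - 187340} = \frac{1}{\left(609 + 102\right) - 187340} = \frac{1}{711 - 187340} = \frac{1}{-186629} = - \frac{1}{186629}$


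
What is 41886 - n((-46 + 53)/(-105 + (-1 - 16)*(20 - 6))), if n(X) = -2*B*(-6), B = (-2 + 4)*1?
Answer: 41862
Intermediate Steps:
B = 2 (B = 2*1 = 2)
n(X) = 24 (n(X) = -2*2*(-6) = -4*(-6) = 24)
41886 - n((-46 + 53)/(-105 + (-1 - 16)*(20 - 6))) = 41886 - 1*24 = 41886 - 24 = 41862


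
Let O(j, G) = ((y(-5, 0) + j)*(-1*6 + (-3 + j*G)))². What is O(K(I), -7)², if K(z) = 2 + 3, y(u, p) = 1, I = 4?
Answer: 4857532416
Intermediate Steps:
K(z) = 5
O(j, G) = (1 + j)²*(-9 + G*j)² (O(j, G) = ((1 + j)*(-1*6 + (-3 + j*G)))² = ((1 + j)*(-6 + (-3 + G*j)))² = ((1 + j)*(-9 + G*j))² = (1 + j)²*(-9 + G*j)²)
O(K(I), -7)² = ((1 + 5)²*(-9 - 7*5)²)² = (6²*(-9 - 35)²)² = (36*(-44)²)² = (36*1936)² = 69696² = 4857532416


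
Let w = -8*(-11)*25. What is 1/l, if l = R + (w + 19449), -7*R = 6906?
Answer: 7/144637 ≈ 4.8397e-5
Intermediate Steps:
R = -6906/7 (R = -⅐*6906 = -6906/7 ≈ -986.57)
w = 2200 (w = 88*25 = 2200)
l = 144637/7 (l = -6906/7 + (2200 + 19449) = -6906/7 + 21649 = 144637/7 ≈ 20662.)
1/l = 1/(144637/7) = 7/144637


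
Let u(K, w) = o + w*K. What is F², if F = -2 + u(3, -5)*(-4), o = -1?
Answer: 3844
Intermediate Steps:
u(K, w) = -1 + K*w (u(K, w) = -1 + w*K = -1 + K*w)
F = 62 (F = -2 + (-1 + 3*(-5))*(-4) = -2 + (-1 - 15)*(-4) = -2 - 16*(-4) = -2 + 64 = 62)
F² = 62² = 3844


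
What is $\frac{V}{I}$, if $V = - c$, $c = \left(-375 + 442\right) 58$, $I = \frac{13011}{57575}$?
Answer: $- \frac{223736450}{13011} \approx -17196.0$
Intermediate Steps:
$I = \frac{13011}{57575}$ ($I = 13011 \cdot \frac{1}{57575} = \frac{13011}{57575} \approx 0.22598$)
$c = 3886$ ($c = 67 \cdot 58 = 3886$)
$V = -3886$ ($V = \left(-1\right) 3886 = -3886$)
$\frac{V}{I} = - \frac{3886}{\frac{13011}{57575}} = \left(-3886\right) \frac{57575}{13011} = - \frac{223736450}{13011}$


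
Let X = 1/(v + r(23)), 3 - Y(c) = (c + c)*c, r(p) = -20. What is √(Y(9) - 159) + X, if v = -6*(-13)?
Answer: 1/58 + I*√318 ≈ 0.017241 + 17.833*I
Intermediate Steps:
Y(c) = 3 - 2*c² (Y(c) = 3 - (c + c)*c = 3 - 2*c*c = 3 - 2*c²)
v = 78
X = 1/58 (X = 1/(78 - 20) = 1/58 ≈ 0.017241)
√(Y(9) - 159) + X = √((3 - 2*9²) - 159) + 1/58 = √((3 - 2*81) - 159) + 1/58 = √((3 - 162) - 159) + 1/58 = √(-159 - 159) + 1/58 = √(-318) + 1/58 = I*√318 + 1/58 = 1/58 + I*√318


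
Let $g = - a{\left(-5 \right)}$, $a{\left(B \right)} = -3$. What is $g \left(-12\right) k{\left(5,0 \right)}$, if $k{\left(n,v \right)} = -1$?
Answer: $36$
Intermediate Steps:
$g = 3$ ($g = \left(-1\right) \left(-3\right) = 3$)
$g \left(-12\right) k{\left(5,0 \right)} = 3 \left(-12\right) \left(-1\right) = \left(-36\right) \left(-1\right) = 36$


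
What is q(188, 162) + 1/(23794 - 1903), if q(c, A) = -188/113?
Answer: -4115395/2473683 ≈ -1.6637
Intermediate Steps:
q(c, A) = -188/113 (q(c, A) = -188*1/113 = -188/113)
q(188, 162) + 1/(23794 - 1903) = -188/113 + 1/(23794 - 1903) = -188/113 + 1/21891 = -4115395/2473683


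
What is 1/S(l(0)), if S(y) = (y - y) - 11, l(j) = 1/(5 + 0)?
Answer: -1/11 ≈ -0.090909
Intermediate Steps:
l(j) = ⅕ (l(j) = 1/5 = ⅕)
S(y) = -11 (S(y) = 0 - 11 = -11)
1/S(l(0)) = 1/(-11) = -1/11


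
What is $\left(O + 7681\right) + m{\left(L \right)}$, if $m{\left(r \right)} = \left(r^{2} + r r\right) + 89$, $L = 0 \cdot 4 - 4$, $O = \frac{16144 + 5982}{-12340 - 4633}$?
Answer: $\frac{132401220}{16973} \approx 7800.7$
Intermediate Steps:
$O = - \frac{22126}{16973}$ ($O = \frac{22126}{-16973} = 22126 \left(- \frac{1}{16973}\right) = - \frac{22126}{16973} \approx -1.3036$)
$L = -4$ ($L = 0 - 4 = -4$)
$m{\left(r \right)} = 89 + 2 r^{2}$ ($m{\left(r \right)} = \left(r^{2} + r^{2}\right) + 89 = 2 r^{2} + 89 = 89 + 2 r^{2}$)
$\left(O + 7681\right) + m{\left(L \right)} = \left(- \frac{22126}{16973} + 7681\right) + \left(89 + 2 \left(-4\right)^{2}\right) = \frac{130347487}{16973} + \left(89 + 2 \cdot 16\right) = \frac{130347487}{16973} + \left(89 + 32\right) = \frac{130347487}{16973} + 121 = \frac{132401220}{16973}$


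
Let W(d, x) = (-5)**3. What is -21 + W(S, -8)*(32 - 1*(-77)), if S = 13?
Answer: -13646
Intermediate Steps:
W(d, x) = -125
-21 + W(S, -8)*(32 - 1*(-77)) = -21 - 125*(32 - 1*(-77)) = -21 - 125*(32 + 77) = -21 - 125*109 = -21 - 13625 = -13646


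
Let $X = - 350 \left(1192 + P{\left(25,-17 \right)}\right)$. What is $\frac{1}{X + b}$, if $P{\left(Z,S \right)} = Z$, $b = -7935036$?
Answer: $- \frac{1}{8360986} \approx -1.196 \cdot 10^{-7}$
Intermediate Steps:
$X = -425950$ ($X = - 350 \left(1192 + 25\right) = \left(-350\right) 1217 = -425950$)
$\frac{1}{X + b} = \frac{1}{-425950 - 7935036} = \frac{1}{-8360986} = - \frac{1}{8360986}$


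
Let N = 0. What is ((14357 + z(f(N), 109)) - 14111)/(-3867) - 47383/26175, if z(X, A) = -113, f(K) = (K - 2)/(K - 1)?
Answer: -20745704/11246525 ≈ -1.8446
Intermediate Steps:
f(K) = (-2 + K)/(-1 + K)
((14357 + z(f(N), 109)) - 14111)/(-3867) - 47383/26175 = ((14357 - 113) - 14111)/(-3867) - 47383/26175 = (14244 - 14111)*(-1/3867) - 47383*1/26175 = 133*(-1/3867) - 47383/26175 = -133/3867 - 47383/26175 = -20745704/11246525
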